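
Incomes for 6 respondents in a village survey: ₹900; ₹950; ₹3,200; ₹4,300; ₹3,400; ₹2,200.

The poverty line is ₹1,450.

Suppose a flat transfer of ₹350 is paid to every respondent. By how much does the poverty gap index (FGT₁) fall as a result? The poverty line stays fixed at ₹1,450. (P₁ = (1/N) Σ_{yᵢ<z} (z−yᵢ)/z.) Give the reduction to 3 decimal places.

0.080

Before: below the line — ₹900, ₹950; poverty gap index (FGT₁) = 0.12069.
After the ₹350 transfer: below the line — ₹1,250, ₹1,300; poverty gap index (FGT₁) = 0.04023.
Reduction = 0.12069 − 0.04023 = 0.080.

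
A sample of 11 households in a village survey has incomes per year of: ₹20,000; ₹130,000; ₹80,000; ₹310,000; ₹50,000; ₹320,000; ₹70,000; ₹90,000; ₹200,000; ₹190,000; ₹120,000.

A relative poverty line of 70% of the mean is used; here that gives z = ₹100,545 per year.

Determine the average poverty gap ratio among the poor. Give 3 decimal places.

0.383

Below the line: ₹20,000, ₹50,000, ₹70,000, ₹80,000, ₹90,000 (q = 5 of N = 11).
Relative gaps: 0.8011, 0.5027, 0.3038, 0.2043, 0.1049; sum = 1.916803.
I averages over the q = 5 poor units only: 1.916803 / 5 = 0.383.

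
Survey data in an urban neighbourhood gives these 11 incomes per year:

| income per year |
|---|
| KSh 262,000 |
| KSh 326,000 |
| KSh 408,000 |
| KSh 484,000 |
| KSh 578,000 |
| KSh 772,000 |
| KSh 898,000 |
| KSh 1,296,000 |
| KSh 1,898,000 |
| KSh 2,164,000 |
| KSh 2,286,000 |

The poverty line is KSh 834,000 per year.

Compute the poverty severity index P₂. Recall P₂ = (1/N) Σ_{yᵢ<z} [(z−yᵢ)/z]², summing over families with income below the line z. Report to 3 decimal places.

Below the line: KSh 262,000, KSh 326,000, KSh 408,000, KSh 484,000, KSh 578,000, KSh 772,000 (q = 6 of N = 11).
Shortfall ratios: (834000−262000)/834000 = 0.6859; (834000−326000)/834000 = 0.6091; (834000−408000)/834000 = 0.5108; (834000−484000)/834000 = 0.4197; (834000−578000)/834000 = 0.3070; (834000−772000)/834000 = 0.0743.
Squared: 0.4704; 0.3710; 0.2609; 0.1761; 0.0942; 0.0055.
Sum = 1.378184; P₂ = 1.378184 / 11 = 0.125.

0.125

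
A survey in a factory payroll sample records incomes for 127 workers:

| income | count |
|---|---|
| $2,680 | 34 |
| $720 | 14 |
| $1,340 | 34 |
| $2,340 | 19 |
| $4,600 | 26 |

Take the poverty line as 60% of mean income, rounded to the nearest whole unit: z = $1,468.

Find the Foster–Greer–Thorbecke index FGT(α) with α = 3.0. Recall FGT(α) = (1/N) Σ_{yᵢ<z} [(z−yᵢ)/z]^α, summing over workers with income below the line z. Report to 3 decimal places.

0.015

Poor units: 14×$720, 34×$1,340 (q = 48 of N = 127).
Normalized shortfalls: (1468−720)/1468 = 0.5095 (×14); (1468−1340)/1468 = 0.0872 (×34).
Raised to α = 3.0: 0.13229 (×14); 0.00066 (×34).
Sum = 1.874597; FGT(3.0) = 1.874597 / 127 = 0.015.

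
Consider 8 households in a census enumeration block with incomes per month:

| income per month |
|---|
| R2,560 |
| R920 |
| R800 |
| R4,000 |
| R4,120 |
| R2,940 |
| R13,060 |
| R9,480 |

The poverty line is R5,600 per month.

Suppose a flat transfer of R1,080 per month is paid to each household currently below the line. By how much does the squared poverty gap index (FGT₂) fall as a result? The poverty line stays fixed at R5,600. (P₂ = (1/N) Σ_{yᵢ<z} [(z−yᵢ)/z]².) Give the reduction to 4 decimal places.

Before: below the line — R800, R920, R2,560, R2,940, R4,000, R4,120; squared poverty gap index (FGT₂) = 0.263114.
After the R1,080 transfer: below the line — R1,880, R2,000, R3,640, R4,020, R5,080, R5,200; squared poverty gap index (FGT₂) = 0.133796.
Reduction = 0.263114 − 0.133796 = 0.1293.

0.1293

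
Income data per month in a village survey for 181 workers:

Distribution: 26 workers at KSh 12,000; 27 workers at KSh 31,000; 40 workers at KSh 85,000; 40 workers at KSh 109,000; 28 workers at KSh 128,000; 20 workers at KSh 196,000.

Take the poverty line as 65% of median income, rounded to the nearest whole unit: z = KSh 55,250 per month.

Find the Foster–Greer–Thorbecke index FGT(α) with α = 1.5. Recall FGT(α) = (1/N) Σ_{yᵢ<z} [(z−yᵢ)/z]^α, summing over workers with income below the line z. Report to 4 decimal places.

0.1429

Below z: 26×KSh 12,000, 27×KSh 31,000 (q = 53 of N = 181).
Gap ratios (z−y)/z: (55250−12000)/55250 = 0.7828 (×26); (55250−31000)/55250 = 0.4389 (×27).
Raised to α = 1.5: 0.69260 (×26); 0.29078 (×27).
Sum = 25.858672; FGT(1.5) = 25.858672 / 181 = 0.1429.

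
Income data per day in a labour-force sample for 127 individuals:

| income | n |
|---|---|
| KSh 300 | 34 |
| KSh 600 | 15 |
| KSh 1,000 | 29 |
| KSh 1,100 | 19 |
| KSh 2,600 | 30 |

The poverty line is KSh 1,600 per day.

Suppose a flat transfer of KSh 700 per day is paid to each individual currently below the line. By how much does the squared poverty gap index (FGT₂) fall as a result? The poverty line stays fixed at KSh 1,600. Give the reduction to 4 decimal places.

Before: below the line — 34×KSh 300, 15×KSh 600, 29×KSh 1,000, 19×KSh 1,100; squared poverty gap index (FGT₂) = 0.269593.
After the KSh 700 transfer: below the line — 34×KSh 1,000, 15×KSh 1,300; squared poverty gap index (FGT₂) = 0.041800.
Reduction = 0.269593 − 0.041800 = 0.2278.

0.2278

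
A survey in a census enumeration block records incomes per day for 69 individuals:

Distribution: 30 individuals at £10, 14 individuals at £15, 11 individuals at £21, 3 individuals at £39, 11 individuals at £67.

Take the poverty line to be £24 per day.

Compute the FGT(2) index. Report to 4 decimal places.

0.1790

Below z: 30×£10, 14×£15, 11×£21 (q = 55 of N = 69).
Gap ratios (z−y)/z: (24−10)/24 = 0.5833 (×30); (24−15)/24 = 0.3750 (×14); (24−21)/24 = 0.1250 (×11).
Squared: 0.3403 (×30); 0.1406 (×14); 0.0156 (×11).
Sum = 12.348958; P₂ = 12.348958 / 69 = 0.1790.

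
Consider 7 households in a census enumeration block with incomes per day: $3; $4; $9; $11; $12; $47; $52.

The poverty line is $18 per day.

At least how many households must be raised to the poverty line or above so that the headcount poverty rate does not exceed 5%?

5

5 of the 7 households are poor, so H = 5/7 = 0.714.
A headcount ratio of at most 5% allows at most ⌊0.05 × 7⌋ = 0 poor households.
So at least 5 − 0 = 5 must be lifted.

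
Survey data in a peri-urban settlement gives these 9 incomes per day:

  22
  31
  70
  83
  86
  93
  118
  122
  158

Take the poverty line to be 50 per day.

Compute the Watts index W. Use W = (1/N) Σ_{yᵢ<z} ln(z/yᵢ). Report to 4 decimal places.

Incomes under z: 22, 31 (q = 2 of N = 9).
ln(z/y) terms: ln(50/22) = 0.8210; ln(50/31) = 0.4780.
W = 1.299016 / 9 = 0.1443.

0.1443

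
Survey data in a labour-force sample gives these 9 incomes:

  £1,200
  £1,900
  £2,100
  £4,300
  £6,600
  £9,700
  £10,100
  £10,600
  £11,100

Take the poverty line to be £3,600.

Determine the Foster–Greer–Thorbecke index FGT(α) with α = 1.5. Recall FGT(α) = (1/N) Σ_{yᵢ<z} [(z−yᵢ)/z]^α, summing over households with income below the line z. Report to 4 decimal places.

Incomes under z: £1,200, £1,900, £2,100 (q = 3 of N = 9).
Relative gaps: (3600−1200)/3600 = 0.6667; (3600−1900)/3600 = 0.4722; (3600−2100)/3600 = 0.4167.
Raised to α = 1.5: 0.54433; 0.32450; 0.26896.
Sum = 1.137792; FGT(1.5) = 1.137792 / 9 = 0.1264.

0.1264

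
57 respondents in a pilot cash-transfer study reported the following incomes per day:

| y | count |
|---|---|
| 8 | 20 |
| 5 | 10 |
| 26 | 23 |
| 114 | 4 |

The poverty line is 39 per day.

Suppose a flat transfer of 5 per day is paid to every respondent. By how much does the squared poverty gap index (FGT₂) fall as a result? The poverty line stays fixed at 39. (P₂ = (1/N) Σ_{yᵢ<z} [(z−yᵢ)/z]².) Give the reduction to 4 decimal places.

0.1299

Before: below the line — 10×5, 20×8, 23×26; squared poverty gap index (FGT₂) = 0.399864.
After the 5 transfer: below the line — 10×10, 20×13, 23×31; squared poverty gap index (FGT₂) = 0.269929.
Reduction = 0.399864 − 0.269929 = 0.1299.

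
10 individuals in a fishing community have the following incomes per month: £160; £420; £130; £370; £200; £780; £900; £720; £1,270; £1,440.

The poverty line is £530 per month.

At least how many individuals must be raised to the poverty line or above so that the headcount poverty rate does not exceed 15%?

Currently q = 5 of N = 10 are below the line (H = 0.500).
A headcount ratio of at most 15% allows at most ⌊0.15 × 10⌋ = 1 poor individuals.
So at least 5 − 1 = 4 must be lifted.

4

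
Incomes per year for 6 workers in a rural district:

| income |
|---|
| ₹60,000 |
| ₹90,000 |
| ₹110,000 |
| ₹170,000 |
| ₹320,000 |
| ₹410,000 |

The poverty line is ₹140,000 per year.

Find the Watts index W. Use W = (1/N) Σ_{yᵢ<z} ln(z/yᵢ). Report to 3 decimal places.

0.255

Incomes under z: ₹60,000, ₹90,000, ₹110,000 (q = 3 of N = 6).
ln(z/y) terms: ln(140000/60000) = 0.8473; ln(140000/90000) = 0.4418; ln(140000/110000) = 0.2412.
W = 1.530293 / 6 = 0.255.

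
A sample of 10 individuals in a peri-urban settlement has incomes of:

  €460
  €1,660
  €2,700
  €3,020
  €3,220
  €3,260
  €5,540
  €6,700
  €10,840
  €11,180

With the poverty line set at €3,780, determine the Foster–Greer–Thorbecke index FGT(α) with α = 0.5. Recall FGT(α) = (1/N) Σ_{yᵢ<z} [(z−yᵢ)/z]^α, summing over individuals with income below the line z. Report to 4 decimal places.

Poor units: €460, €1,660, €2,700, €3,020, €3,220, €3,260 (q = 6 of N = 10).
Shortfall ratios: (3780−460)/3780 = 0.8783; (3780−1660)/3780 = 0.5608; (3780−2700)/3780 = 0.2857; (3780−3020)/3780 = 0.2011; (3780−3220)/3780 = 0.1481; (3780−3260)/3780 = 0.1376.
Raised to α = 0.5: 0.93718; 0.74890; 0.53452; 0.44840; 0.38490; 0.37090.
Sum = 3.424794; FGT(0.5) = 3.424794 / 10 = 0.3425.

0.3425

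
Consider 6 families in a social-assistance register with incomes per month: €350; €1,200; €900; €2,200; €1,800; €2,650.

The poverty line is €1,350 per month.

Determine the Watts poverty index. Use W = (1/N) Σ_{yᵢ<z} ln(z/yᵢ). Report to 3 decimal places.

Below z: €350, €900, €1,200 (q = 3 of N = 6).
ln(z/y) terms: ln(1350/350) = 1.3499; ln(1350/900) = 0.4055; ln(1350/1200) = 0.1178.
W = 1.873175 / 6 = 0.312.

0.312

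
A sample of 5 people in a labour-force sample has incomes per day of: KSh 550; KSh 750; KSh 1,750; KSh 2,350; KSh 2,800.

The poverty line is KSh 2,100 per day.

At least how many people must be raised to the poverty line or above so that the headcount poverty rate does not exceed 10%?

3

Currently q = 3 of N = 5 are below the line (H = 0.600).
A headcount ratio of at most 10% allows at most ⌊0.10 × 5⌋ = 0 poor people.
So at least 3 − 0 = 3 must be lifted.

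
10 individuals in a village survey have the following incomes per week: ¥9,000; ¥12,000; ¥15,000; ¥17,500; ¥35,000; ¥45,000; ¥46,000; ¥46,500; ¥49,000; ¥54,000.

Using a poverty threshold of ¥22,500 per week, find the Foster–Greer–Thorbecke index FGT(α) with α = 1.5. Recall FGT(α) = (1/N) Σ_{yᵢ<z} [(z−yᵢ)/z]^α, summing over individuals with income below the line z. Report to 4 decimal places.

0.1081

Below z: ¥9,000, ¥12,000, ¥15,000, ¥17,500 (q = 4 of N = 10).
Shortfall ratios: (22500−9000)/22500 = 0.6000; (22500−12000)/22500 = 0.4667; (22500−15000)/22500 = 0.3333; (22500−17500)/22500 = 0.2222.
Raised to α = 1.5: 0.46476; 0.31879; 0.19245; 0.10476.
Sum = 1.080759; FGT(1.5) = 1.080759 / 10 = 0.1081.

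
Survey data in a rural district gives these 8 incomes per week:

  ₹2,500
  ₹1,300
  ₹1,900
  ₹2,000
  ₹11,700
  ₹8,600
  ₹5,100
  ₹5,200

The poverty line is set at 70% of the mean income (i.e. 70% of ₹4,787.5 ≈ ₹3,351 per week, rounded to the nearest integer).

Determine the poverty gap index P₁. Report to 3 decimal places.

0.213

Incomes under z: ₹1,300, ₹1,900, ₹2,000, ₹2,500 (q = 4 of N = 8).
Normalized shortfalls: (3351−1300)/3351 = 0.6121; (3351−1900)/3351 = 0.4330; (3351−2000)/3351 = 0.4032; (3351−2500)/3351 = 0.2540.
Sum of shortfalls = 1.702178; P₁ averages over all N: 1.702178 / 8 = 0.213.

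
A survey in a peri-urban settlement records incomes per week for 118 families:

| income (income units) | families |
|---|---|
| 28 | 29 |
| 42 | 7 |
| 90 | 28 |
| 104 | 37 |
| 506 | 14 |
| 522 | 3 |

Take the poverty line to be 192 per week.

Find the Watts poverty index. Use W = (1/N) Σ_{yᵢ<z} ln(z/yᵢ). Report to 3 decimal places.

Poor units: 29×28, 7×42, 28×90, 37×104 (q = 101 of N = 118).
ln(z/y) terms: ln(192/28) = 1.9253 (×29); ln(192/42) = 1.5198 (×7); ln(192/90) = 0.7577 (×28); ln(192/104) = 0.6131 (×37).
W = 110.372280 / 118 = 0.935.

0.935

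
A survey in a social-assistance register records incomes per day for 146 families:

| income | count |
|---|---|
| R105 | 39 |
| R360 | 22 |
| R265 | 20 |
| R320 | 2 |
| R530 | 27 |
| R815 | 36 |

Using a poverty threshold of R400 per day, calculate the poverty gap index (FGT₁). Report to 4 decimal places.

Poor units: 39×R105, 20×R265, 2×R320, 22×R360 (q = 83 of N = 146).
Relative gaps: (400−105)/400 = 0.7375 (×39); (400−265)/400 = 0.3375 (×20); (400−320)/400 = 0.2000 (×2); (400−360)/400 = 0.1000 (×22).
Σ = 38.112500. Dividing by the full population N = 146 gives P₁ = 0.2610.

0.2610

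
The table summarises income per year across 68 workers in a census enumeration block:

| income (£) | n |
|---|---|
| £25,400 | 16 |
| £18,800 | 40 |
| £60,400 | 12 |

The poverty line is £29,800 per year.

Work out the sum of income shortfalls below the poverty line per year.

Incomes under z: 40×£18,800, 16×£25,400 (q = 56 of N = 68).
Individual gaps: 40×(29800−18800) = 440000; 16×(29800−25400) = 70400.
Aggregate gap = £510,400.

£510,400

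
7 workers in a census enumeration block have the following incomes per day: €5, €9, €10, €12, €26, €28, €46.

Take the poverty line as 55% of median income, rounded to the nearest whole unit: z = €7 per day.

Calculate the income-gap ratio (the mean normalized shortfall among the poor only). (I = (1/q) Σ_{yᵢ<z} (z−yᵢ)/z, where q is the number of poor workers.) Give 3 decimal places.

0.286

Poor units: €5 (q = 1 of N = 7).
Shortfall ratios (z−y)/z: 0.2857; sum = 0.285714.
I averages over the q = 1 poor units only: 0.285714 / 1 = 0.286.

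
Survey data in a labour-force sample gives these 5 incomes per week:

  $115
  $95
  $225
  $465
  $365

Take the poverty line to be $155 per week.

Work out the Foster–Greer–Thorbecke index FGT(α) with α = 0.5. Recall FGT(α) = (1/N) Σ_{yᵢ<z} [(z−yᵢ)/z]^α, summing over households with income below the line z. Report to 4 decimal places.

Incomes under z: $95, $115 (q = 2 of N = 5).
Normalized shortfalls: (155−95)/155 = 0.3871; (155−115)/155 = 0.2581.
Raised to α = 0.5: 0.62217; 0.50800.
Sum = 1.130172; FGT(0.5) = 1.130172 / 5 = 0.2260.

0.2260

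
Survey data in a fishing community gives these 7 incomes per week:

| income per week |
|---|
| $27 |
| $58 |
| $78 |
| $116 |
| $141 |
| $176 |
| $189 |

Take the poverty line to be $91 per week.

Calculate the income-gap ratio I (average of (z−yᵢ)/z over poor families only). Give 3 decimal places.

Poor units: $27, $58, $78 (q = 3 of N = 7).
Shortfall ratios (z−y)/z: 0.7033, 0.3626, 0.1429; sum = 1.208791.
I averages over the q = 3 poor units only: 1.208791 / 3 = 0.403.

0.403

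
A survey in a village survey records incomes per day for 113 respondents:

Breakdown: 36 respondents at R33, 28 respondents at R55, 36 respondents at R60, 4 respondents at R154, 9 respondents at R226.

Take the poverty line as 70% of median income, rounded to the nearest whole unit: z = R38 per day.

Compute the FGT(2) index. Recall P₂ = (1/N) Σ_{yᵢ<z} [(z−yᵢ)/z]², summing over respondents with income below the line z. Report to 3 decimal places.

Below z: 36×R33 (q = 36 of N = 113).
Relative gaps: (38−33)/38 = 0.1316 (×36).
Squared: 0.0173 (×36).
Sum = 0.623269; P₂ = 0.623269 / 113 = 0.006.

0.006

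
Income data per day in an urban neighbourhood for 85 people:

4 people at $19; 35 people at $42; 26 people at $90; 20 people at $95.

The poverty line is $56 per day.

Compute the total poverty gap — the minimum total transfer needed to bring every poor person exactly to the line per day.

Incomes under z: 4×$19, 35×$42 (q = 39 of N = 85).
Individual gaps: 4×(56−19) = 148; 35×(56−42) = 490.
Aggregate gap = $638.

$638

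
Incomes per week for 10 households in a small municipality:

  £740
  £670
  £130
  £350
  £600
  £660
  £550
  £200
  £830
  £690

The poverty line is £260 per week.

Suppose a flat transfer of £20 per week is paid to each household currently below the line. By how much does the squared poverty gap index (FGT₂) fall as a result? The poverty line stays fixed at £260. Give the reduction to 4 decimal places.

0.0101

Before: below the line — £130, £200; squared poverty gap index (FGT₂) = 0.030325.
After the £20 transfer: below the line — £150, £220; squared poverty gap index (FGT₂) = 0.020266.
Reduction = 0.030325 − 0.020266 = 0.0101.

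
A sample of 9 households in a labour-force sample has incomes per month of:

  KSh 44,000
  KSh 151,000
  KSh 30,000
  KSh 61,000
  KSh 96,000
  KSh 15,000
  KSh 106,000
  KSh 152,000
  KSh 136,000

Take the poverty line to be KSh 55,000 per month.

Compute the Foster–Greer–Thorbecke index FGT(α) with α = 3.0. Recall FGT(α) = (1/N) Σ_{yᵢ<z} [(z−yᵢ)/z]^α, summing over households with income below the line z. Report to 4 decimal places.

0.0541

Poor units: KSh 15,000, KSh 30,000, KSh 44,000 (q = 3 of N = 9).
Shortfall ratios: (55000−15000)/55000 = 0.7273; (55000−30000)/55000 = 0.4545; (55000−44000)/55000 = 0.2000.
Raised to α = 3.0: 0.38467; 0.09391; 0.00800.
Sum = 0.486588; FGT(3.0) = 0.486588 / 9 = 0.0541.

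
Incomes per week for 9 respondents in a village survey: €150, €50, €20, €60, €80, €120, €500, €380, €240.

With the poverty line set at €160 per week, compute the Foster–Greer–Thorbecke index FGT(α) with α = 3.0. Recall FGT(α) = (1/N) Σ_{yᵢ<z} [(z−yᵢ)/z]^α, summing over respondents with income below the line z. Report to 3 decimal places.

0.153

Below the line: €20, €50, €60, €80, €120, €150 (q = 6 of N = 9).
Relative gaps: (160−20)/160 = 0.8750; (160−50)/160 = 0.6875; (160−60)/160 = 0.6250; (160−80)/160 = 0.5000; (160−120)/160 = 0.2500; (160−150)/160 = 0.0625.
Raised to α = 3.0: 0.66992; 0.32495; 0.24414; 0.12500; 0.01562; 0.00024.
Sum = 1.379883; FGT(3.0) = 1.379883 / 9 = 0.153.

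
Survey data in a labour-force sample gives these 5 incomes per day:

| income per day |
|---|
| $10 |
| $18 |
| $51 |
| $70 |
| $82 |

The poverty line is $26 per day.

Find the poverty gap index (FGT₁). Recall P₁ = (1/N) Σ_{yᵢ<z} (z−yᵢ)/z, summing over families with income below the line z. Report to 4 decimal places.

Below z: $10, $18 (q = 2 of N = 5).
Relative gaps: (26−10)/26 = 0.6154; (26−18)/26 = 0.3077.
Sum of shortfalls = 0.923077; P₁ averages over all N: 0.923077 / 5 = 0.1846.

0.1846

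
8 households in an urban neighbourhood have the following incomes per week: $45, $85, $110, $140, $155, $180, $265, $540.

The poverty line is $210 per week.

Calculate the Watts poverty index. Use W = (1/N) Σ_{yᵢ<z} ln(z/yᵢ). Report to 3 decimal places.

0.494

Below z: $45, $85, $110, $140, $155, $180 (q = 6 of N = 8).
ln(z/y) terms: ln(210/45) = 1.5404; ln(210/85) = 0.9045; ln(210/110) = 0.6466; ln(210/140) = 0.4055; ln(210/155) = 0.3037; ln(210/180) = 0.1542.
W = 3.954827 / 8 = 0.494.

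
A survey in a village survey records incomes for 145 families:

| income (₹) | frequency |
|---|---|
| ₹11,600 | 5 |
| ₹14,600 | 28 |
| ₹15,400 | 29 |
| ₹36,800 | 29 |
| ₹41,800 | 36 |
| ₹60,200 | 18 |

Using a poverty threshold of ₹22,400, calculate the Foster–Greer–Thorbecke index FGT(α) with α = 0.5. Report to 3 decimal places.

0.250

Below the line: 5×₹11,600, 28×₹14,600, 29×₹15,400 (q = 62 of N = 145).
Gap ratios (z−y)/z: (22400−11600)/22400 = 0.4821 (×5); (22400−14600)/22400 = 0.3482 (×28); (22400−15400)/22400 = 0.3125 (×29).
Raised to α = 0.5: 0.69437 (×5); 0.59010 (×28); 0.55902 (×29).
Sum = 36.206030; FGT(0.5) = 36.206030 / 145 = 0.250.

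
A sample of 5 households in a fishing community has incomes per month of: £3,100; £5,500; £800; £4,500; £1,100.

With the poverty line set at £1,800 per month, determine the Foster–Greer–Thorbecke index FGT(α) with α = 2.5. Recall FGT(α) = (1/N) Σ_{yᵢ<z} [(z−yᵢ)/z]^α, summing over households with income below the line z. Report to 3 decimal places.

Poor units: £800, £1,100 (q = 2 of N = 5).
Normalized shortfalls: (1800−800)/1800 = 0.5556; (1800−1100)/1800 = 0.3889.
Raised to α = 2.5: 0.23005; 0.09431.
Sum = 0.324359; FGT(2.5) = 0.324359 / 5 = 0.065.

0.065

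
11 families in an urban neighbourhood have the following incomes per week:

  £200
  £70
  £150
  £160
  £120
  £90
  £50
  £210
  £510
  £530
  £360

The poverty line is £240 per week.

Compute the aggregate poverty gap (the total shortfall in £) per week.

Below the line: £50, £70, £90, £120, £150, £160, £200, £210 (q = 8 of N = 11).
Individual gaps: 240−50 = 190; 240−70 = 170; 240−90 = 150; 240−120 = 120; 240−150 = 90; 240−160 = 80; 240−200 = 40; 240−210 = 30.
Aggregate gap = £870.

£870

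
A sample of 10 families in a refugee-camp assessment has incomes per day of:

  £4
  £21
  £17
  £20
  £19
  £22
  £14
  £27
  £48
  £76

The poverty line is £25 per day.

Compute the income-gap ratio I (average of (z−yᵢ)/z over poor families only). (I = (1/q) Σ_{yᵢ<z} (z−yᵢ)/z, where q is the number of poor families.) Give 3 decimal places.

Below z: £4, £14, £17, £19, £20, £21, £22 (q = 7 of N = 10).
Relative gaps: 0.8400, 0.4400, 0.3200, 0.2400, 0.2000, 0.1600, 0.1200; sum = 2.320000.
The income-gap ratio divides by q (the poor only): 2.320000 / 7 = 0.331.

0.331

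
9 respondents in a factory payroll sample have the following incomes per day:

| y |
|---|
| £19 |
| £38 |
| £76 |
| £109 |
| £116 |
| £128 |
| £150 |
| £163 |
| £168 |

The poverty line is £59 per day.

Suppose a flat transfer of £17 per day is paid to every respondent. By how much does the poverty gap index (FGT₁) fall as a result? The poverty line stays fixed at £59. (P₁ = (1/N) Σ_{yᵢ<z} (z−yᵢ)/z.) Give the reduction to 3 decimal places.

Before: below the line — £19, £38; poverty gap index (FGT₁) = 0.11488.
After the £17 transfer: below the line — £36, £55; poverty gap index (FGT₁) = 0.05085.
Reduction = 0.11488 − 0.05085 = 0.064.

0.064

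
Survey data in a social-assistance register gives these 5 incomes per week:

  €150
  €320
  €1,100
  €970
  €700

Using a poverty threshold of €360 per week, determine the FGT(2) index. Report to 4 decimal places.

0.0705

Below z: €150, €320 (q = 2 of N = 5).
Normalized shortfalls: (360−150)/360 = 0.5833; (360−320)/360 = 0.1111.
Squared: 0.3403; 0.0123.
Sum = 0.352623; P₂ = 0.352623 / 5 = 0.0705.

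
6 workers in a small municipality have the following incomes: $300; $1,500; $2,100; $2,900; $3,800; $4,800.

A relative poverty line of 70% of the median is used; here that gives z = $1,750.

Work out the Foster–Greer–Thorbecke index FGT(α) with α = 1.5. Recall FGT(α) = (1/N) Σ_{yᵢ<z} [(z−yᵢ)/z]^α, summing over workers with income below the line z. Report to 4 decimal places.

0.1347

Below the line: $300, $1,500 (q = 2 of N = 6).
Normalized shortfalls: (1750−300)/1750 = 0.8286; (1750−1500)/1750 = 0.1429.
Raised to α = 1.5: 0.75421; 0.05399.
Sum = 0.808210; FGT(1.5) = 0.808210 / 6 = 0.1347.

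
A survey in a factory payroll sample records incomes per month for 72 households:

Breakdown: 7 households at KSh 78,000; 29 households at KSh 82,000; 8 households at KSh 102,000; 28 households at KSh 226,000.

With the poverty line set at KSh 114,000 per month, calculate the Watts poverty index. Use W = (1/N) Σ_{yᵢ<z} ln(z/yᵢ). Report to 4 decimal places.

0.1820

Poor units: 7×KSh 78,000, 29×KSh 82,000, 8×KSh 102,000 (q = 44 of N = 72).
Log gaps: ln(114000/78000) = 0.3795 (×7); ln(114000/82000) = 0.3295 (×29); ln(114000/102000) = 0.1112 (×8).
W = 13.101129 / 72 = 0.1820.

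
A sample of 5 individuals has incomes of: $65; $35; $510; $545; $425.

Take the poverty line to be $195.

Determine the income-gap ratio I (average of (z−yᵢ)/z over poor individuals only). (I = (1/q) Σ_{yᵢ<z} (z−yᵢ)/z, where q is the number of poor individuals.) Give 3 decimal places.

0.744

Poor units: $35, $65 (q = 2 of N = 5).
Relative gaps: 0.8205, 0.6667; sum = 1.487179.
The income-gap ratio divides by q (the poor only): 1.487179 / 2 = 0.744.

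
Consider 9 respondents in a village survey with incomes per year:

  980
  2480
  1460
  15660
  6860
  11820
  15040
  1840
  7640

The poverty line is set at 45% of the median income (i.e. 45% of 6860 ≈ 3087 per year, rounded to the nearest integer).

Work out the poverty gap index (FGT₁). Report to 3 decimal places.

Below the line: 980, 1460, 1840, 2480 (q = 4 of N = 9).
Gap ratios (z−y)/z: (3087−980)/3087 = 0.6825; (3087−1460)/3087 = 0.5270; (3087−1840)/3087 = 0.4040; (3087−2480)/3087 = 0.1966.
Σ = 1.810172. Dividing by the full population N = 9 gives P₁ = 0.201.

0.201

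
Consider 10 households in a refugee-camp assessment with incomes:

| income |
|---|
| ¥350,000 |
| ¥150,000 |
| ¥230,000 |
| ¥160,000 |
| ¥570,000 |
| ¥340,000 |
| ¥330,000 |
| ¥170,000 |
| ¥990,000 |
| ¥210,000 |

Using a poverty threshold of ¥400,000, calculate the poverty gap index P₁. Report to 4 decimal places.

0.3150

Below the line: ¥150,000, ¥160,000, ¥170,000, ¥210,000, ¥230,000, ¥330,000, ¥340,000, ¥350,000 (q = 8 of N = 10).
Shortfall ratios: (400000−150000)/400000 = 0.6250; (400000−160000)/400000 = 0.6000; (400000−170000)/400000 = 0.5750; (400000−210000)/400000 = 0.4750; (400000−230000)/400000 = 0.4250; (400000−330000)/400000 = 0.1750; (400000−340000)/400000 = 0.1500; (400000−350000)/400000 = 0.1250.
Sum of shortfalls = 3.150000; P₁ averages over all N: 3.150000 / 10 = 0.3150.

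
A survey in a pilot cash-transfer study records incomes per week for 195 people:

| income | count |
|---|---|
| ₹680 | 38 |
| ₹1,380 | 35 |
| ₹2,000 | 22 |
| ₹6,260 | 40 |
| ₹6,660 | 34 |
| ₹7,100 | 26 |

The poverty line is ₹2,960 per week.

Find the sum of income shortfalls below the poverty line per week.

₹163,060

Poor units: 38×₹680, 35×₹1,380, 22×₹2,000 (q = 95 of N = 195).
Individual gaps: 38×(2960−680) = 86640; 35×(2960−1380) = 55300; 22×(2960−2000) = 21120.
Aggregate gap = ₹163,060.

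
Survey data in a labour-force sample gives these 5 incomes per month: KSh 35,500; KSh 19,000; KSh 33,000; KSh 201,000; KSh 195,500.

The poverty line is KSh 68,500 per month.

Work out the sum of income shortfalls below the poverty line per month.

Below the line: KSh 19,000, KSh 33,000, KSh 35,500 (q = 3 of N = 5).
Individual gaps: 68500−19000 = 49500; 68500−33000 = 35500; 68500−35500 = 33000.
Aggregate gap = KSh 118,000.

KSh 118,000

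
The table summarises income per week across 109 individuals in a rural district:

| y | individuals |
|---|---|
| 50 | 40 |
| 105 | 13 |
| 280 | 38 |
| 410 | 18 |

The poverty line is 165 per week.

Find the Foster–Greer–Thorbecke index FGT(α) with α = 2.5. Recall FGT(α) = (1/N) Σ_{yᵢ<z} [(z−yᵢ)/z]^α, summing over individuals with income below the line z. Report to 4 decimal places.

Incomes under z: 40×50, 13×105 (q = 53 of N = 109).
Gap ratios (z−y)/z: (165−50)/165 = 0.6970 (×40); (165−105)/165 = 0.3636 (×13).
Raised to α = 2.5: 0.40554 (×40); 0.07974 (×13).
Sum = 17.258240; FGT(2.5) = 17.258240 / 109 = 0.1583.

0.1583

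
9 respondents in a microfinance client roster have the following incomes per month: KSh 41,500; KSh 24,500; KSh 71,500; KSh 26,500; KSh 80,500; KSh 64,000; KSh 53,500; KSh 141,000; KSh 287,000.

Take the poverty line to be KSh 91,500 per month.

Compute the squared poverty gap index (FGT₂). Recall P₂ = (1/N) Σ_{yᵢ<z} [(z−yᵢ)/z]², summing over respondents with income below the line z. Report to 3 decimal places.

0.185

Below the line: KSh 24,500, KSh 26,500, KSh 41,500, KSh 53,500, KSh 64,000, KSh 71,500, KSh 80,500 (q = 7 of N = 9).
Normalized shortfalls: (91500−24500)/91500 = 0.7322; (91500−26500)/91500 = 0.7104; (91500−41500)/91500 = 0.5464; (91500−53500)/91500 = 0.4153; (91500−64000)/91500 = 0.3005; (91500−71500)/91500 = 0.2186; (91500−80500)/91500 = 0.1202.
Squared: 0.5362; 0.5046; 0.2986; 0.1725; 0.0903; 0.0478; 0.0145.
Sum = 1.664457; P₂ = 1.664457 / 9 = 0.185.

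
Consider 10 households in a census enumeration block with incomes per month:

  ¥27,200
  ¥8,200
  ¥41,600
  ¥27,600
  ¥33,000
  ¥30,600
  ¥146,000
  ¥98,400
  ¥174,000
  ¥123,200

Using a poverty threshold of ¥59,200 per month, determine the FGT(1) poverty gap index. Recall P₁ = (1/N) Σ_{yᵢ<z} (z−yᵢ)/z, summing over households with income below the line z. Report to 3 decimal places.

Below the line: ¥8,200, ¥27,200, ¥27,600, ¥30,600, ¥33,000, ¥41,600 (q = 6 of N = 10).
Gap ratios (z−y)/z: (59200−8200)/59200 = 0.8615; (59200−27200)/59200 = 0.5405; (59200−27600)/59200 = 0.5338; (59200−30600)/59200 = 0.4831; (59200−33000)/59200 = 0.4426; (59200−41600)/59200 = 0.2973.
Sum of shortfalls = 3.158784; P₁ averages over all N: 3.158784 / 10 = 0.316.

0.316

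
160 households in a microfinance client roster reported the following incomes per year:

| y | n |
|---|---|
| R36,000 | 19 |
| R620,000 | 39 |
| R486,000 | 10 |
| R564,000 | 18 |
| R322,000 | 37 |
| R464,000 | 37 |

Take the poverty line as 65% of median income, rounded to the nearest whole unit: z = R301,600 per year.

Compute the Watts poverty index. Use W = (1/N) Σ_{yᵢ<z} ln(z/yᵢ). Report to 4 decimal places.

0.2524

Poor units: 19×R36,000 (q = 19 of N = 160).
Log gaps: ln(301600/36000) = 2.1256 (×19).
W = 40.386071 / 160 = 0.2524.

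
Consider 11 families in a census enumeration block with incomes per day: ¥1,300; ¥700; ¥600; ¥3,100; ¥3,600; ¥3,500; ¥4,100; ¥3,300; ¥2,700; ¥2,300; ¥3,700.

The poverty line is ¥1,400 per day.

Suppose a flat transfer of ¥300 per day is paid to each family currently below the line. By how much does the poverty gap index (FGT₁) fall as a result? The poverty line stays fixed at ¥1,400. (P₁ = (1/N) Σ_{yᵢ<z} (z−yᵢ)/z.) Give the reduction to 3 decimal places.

Before: below the line — ¥600, ¥700, ¥1,300; poverty gap index (FGT₁) = 0.10390.
After the ¥300 transfer: below the line — ¥900, ¥1,000; poverty gap index (FGT₁) = 0.05844.
Reduction = 0.10390 − 0.05844 = 0.045.

0.045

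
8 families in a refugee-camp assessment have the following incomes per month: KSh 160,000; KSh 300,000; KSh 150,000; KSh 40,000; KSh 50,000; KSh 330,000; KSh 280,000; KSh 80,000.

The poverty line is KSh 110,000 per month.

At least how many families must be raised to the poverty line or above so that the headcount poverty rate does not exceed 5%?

Currently q = 3 of N = 8 are below the line (H = 0.375).
A headcount ratio of at most 5% allows at most ⌊0.05 × 8⌋ = 0 poor families.
So at least 3 − 0 = 3 must be lifted.

3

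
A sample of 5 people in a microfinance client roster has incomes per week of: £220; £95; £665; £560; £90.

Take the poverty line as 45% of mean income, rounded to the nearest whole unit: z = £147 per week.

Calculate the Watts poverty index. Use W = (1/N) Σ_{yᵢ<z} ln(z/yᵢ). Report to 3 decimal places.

0.185

Below the line: £90, £95 (q = 2 of N = 5).
ln(z/y) terms: ln(147/90) = 0.4906; ln(147/95) = 0.4366.
W = 0.927179 / 5 = 0.185.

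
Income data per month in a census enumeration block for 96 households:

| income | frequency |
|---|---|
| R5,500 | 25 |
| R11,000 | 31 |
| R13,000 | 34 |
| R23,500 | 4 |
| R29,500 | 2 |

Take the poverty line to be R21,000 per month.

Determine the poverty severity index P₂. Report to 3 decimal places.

0.266

Poor units: 25×R5,500, 31×R11,000, 34×R13,000 (q = 90 of N = 96).
Relative gaps: (21000−5500)/21000 = 0.7381 (×25); (21000−11000)/21000 = 0.4762 (×31); (21000−13000)/21000 = 0.3810 (×34).
Squared: 0.5448 (×25); 0.2268 (×31); 0.1451 (×34).
Sum = 25.583333; P₂ = 25.583333 / 96 = 0.266.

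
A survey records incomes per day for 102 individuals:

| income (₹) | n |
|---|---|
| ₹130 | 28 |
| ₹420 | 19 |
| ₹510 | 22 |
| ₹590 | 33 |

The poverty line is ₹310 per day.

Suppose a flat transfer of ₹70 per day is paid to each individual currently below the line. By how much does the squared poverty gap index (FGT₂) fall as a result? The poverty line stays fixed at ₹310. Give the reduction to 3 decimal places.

0.058

Before: below the line — 28×₹130; squared poverty gap index (FGT₂) = 0.09255.
After the ₹70 transfer: below the line — 28×₹200; squared poverty gap index (FGT₂) = 0.03456.
Reduction = 0.09255 − 0.03456 = 0.058.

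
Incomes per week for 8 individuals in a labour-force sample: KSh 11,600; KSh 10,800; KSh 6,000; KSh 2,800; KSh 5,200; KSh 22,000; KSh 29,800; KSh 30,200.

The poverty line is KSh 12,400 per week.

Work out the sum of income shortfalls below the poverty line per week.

Incomes under z: KSh 2,800, KSh 5,200, KSh 6,000, KSh 10,800, KSh 11,600 (q = 5 of N = 8).
Individual gaps: 12400−2800 = 9600; 12400−5200 = 7200; 12400−6000 = 6400; 12400−10800 = 1600; 12400−11600 = 800.
Aggregate gap = KSh 25,600.

KSh 25,600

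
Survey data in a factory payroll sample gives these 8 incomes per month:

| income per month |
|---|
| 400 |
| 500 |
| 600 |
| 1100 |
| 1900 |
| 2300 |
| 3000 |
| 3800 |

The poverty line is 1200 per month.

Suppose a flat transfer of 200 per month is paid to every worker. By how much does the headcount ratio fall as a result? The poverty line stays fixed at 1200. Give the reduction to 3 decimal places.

0.125

Before: below the line — 400, 500, 600, 1100; headcount ratio = 0.50000.
After the 200 transfer: below the line — 600, 700, 800; headcount ratio = 0.37500.
Reduction = 0.50000 − 0.37500 = 0.125.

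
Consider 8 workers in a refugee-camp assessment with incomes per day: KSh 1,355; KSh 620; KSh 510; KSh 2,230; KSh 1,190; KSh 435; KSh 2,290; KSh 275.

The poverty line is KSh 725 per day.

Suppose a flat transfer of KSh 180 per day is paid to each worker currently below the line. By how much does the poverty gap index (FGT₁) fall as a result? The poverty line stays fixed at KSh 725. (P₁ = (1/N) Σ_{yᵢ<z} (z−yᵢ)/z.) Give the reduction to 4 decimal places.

0.1112

Before: below the line — KSh 275, KSh 435, KSh 510, KSh 620; poverty gap index (FGT₁) = 0.182759.
After the KSh 180 transfer: below the line — KSh 455, KSh 615, KSh 690; poverty gap index (FGT₁) = 0.071552.
Reduction = 0.182759 − 0.071552 = 0.1112.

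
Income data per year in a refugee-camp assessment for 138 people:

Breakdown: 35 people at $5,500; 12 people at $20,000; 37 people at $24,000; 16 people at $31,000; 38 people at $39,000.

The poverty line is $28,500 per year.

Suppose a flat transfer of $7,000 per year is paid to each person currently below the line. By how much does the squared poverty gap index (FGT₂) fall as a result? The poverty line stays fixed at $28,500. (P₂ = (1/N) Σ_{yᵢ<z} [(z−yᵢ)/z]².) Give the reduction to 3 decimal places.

Before: below the line — 35×$5,500, 12×$20,000, 37×$24,000; squared poverty gap index (FGT₂) = 0.17960.
After the $7,000 transfer: below the line — 35×$12,500, 12×$27,000; squared poverty gap index (FGT₂) = 0.08018.
Reduction = 0.17960 − 0.08018 = 0.099.

0.099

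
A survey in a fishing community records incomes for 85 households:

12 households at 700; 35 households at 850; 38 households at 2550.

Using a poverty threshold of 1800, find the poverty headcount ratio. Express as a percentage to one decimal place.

55.3%

47 of the 85 households have income below 1800.
H = 47/85 = 55.3%.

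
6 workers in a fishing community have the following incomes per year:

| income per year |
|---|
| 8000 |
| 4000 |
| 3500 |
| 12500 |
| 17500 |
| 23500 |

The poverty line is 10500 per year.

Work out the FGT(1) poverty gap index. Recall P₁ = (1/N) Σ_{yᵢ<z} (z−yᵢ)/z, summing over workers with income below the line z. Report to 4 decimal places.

Below the line: 3500, 4000, 8000 (q = 3 of N = 6).
Normalized shortfalls: (10500−3500)/10500 = 0.6667; (10500−4000)/10500 = 0.6190; (10500−8000)/10500 = 0.2381.
Σ = 1.523810. Dividing by the full population N = 6 gives P₁ = 0.2540.

0.2540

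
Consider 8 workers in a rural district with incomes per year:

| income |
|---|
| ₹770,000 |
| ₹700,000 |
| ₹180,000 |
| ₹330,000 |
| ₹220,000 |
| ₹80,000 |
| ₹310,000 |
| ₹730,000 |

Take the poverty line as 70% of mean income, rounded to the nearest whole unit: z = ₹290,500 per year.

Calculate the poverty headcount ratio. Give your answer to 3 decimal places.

3 of the 8 workers have income below ₹290,500.
H = 3/8 = 0.375.

0.375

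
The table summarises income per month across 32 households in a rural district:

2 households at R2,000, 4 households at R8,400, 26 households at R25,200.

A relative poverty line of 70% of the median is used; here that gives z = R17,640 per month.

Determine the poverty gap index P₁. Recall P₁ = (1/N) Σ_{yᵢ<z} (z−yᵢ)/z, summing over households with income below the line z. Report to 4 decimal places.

0.1209

Below z: 2×R2,000, 4×R8,400 (q = 6 of N = 32).
Relative gaps: (17640−2000)/17640 = 0.8866 (×2); (17640−8400)/17640 = 0.5238 (×4).
Sum of shortfalls = 3.868481; P₁ averages over all N: 3.868481 / 32 = 0.1209.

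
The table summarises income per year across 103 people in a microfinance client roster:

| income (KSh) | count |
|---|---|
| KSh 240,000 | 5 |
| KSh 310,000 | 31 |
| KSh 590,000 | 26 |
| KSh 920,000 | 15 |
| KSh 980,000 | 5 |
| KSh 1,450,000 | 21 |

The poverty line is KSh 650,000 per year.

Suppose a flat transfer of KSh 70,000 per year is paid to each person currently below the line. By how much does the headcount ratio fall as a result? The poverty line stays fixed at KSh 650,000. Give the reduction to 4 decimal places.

Before: below the line — 5×KSh 240,000, 31×KSh 310,000, 26×KSh 590,000; headcount ratio = 0.601942.
After the KSh 70,000 transfer: below the line — 5×KSh 310,000, 31×KSh 380,000; headcount ratio = 0.349515.
Reduction = 0.601942 − 0.349515 = 0.2524.

0.2524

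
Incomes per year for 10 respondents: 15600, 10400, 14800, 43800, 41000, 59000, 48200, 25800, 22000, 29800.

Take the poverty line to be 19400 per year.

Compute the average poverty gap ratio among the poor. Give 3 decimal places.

0.299

Poor units: 10400, 14800, 15600 (q = 3 of N = 10).
Shortfall ratios (z−y)/z: 0.4639, 0.2371, 0.1959; sum = 0.896907.
The income-gap ratio divides by q (the poor only): 0.896907 / 3 = 0.299.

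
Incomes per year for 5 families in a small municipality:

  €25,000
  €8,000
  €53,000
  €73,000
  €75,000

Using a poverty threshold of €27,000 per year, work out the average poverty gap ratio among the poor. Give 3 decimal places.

0.389

Below the line: €8,000, €25,000 (q = 2 of N = 5).
Shortfall ratios (z−y)/z: 0.7037, 0.0741; sum = 0.777778.
The income-gap ratio divides by q (the poor only): 0.777778 / 2 = 0.389.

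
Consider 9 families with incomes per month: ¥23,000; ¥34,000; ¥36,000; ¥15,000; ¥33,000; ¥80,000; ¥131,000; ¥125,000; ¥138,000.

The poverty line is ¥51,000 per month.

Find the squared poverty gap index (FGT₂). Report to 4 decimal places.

Poor units: ¥15,000, ¥23,000, ¥33,000, ¥34,000, ¥36,000 (q = 5 of N = 9).
Relative gaps: (51000−15000)/51000 = 0.7059; (51000−23000)/51000 = 0.5490; (51000−33000)/51000 = 0.3529; (51000−34000)/51000 = 0.3333; (51000−36000)/51000 = 0.2941.
Squared: 0.4983; 0.3014; 0.1246; 0.1111; 0.0865.
Sum = 1.121876; P₂ = 1.121876 / 9 = 0.1247.

0.1247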